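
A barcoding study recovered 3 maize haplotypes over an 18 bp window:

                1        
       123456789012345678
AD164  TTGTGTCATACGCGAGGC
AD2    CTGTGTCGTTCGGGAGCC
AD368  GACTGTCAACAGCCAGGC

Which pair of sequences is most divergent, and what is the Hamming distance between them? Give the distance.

Pairwise Hamming distances:
  AD164 vs AD2: 5
  AD164 vs AD368: 7
  AD2 vs AD368: 10
The largest is 10, between AD2 and AD368.

10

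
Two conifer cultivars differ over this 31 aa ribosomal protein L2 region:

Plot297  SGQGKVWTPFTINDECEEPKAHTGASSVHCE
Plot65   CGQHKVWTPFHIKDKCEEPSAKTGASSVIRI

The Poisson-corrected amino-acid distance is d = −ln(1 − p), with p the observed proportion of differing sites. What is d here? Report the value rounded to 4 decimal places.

0.3895

The sequences differ at positions 1 (S/C), 4 (G/H), 11 (T/H), 13 (N/K), 15 (E/K), 20 (K/S), 22 (H/K), 29 (H/I), 30 (C/R), 31 (E/I).
p = 10/31 = 0.322581.
d = −ln(1 − 0.322581) = −ln(0.677419) = 0.3895.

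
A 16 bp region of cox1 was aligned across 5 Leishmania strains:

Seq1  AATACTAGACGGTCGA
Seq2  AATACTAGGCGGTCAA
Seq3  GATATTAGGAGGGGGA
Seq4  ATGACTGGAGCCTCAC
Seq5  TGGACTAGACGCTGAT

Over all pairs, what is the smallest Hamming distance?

Pairwise Hamming distances:
  Seq1 vs Seq2: 2
  Seq1 vs Seq3: 6
  Seq1 vs Seq4: 8
  Seq1 vs Seq5: 7
  Seq2 vs Seq3: 6
  Seq2 vs Seq4: 8
  Seq2 vs Seq5: 7
  Seq3 vs Seq4: 13
  Seq3 vs Seq5: 10
  Seq4 vs Seq5: 7
The smallest is 2, between Seq1 and Seq2.

2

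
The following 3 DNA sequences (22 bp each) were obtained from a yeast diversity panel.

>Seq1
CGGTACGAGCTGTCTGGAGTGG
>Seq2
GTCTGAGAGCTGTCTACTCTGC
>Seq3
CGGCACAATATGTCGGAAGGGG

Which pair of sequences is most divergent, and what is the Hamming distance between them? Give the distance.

Pairwise Hamming distances:
  Seq1 vs Seq2: 10
  Seq1 vs Seq3: 7
  Seq2 vs Seq3: 16
The largest is 16, between Seq2 and Seq3.

16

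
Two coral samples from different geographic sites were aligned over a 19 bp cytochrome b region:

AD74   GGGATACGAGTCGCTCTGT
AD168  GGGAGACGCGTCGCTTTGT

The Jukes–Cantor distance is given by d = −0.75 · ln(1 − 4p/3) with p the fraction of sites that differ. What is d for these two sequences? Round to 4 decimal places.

The sequences differ at positions 5 (T/G), 9 (A/C), 16 (C/T).
p = 3/19 = 0.157895.
d = −0.75 · ln(1 − (4/3)·0.157895) = −0.75 · ln(0.789473) = −0.75 · (-0.236390) = 0.1773.

0.1773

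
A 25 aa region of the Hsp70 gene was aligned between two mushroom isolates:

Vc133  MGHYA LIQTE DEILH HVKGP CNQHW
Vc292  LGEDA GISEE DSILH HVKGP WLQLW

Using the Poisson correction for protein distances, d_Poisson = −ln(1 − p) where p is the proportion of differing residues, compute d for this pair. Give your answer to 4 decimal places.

0.5108

Mismatches occur at site 1 (M/L), site 3 (H/E), site 4 (Y/D), site 6 (L/G), site 8 (Q/S), site 9 (T/E), site 12 (E/S), site 21 (C/W), site 22 (N/L), site 24 (H/L).
p = 10/25 = 0.400000.
d = −ln(1 − 0.400000) = −ln(0.600000) = 0.5108.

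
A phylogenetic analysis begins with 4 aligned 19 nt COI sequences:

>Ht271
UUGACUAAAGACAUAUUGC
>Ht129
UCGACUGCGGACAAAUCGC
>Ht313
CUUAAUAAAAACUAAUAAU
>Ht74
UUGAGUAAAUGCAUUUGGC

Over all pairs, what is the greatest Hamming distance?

Pairwise Hamming distances:
  Ht271 vs Ht129: 6
  Ht271 vs Ht313: 9
  Ht271 vs Ht74: 5
  Ht129 vs Ht313: 12
  Ht129 vs Ht74: 10
  Ht313 vs Ht74: 11
The largest is 12, between Ht129 and Ht313.

12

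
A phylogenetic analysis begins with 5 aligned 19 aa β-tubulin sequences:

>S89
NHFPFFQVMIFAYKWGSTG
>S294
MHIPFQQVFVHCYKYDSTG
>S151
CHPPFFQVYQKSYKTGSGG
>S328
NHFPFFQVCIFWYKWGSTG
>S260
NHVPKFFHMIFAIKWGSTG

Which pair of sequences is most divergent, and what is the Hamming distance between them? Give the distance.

Pairwise Hamming distances:
  S89 vs S294: 9
  S89 vs S151: 8
  S89 vs S328: 2
  S89 vs S260: 5
  S294 vs S151: 10
  S294 vs S328: 9
  S294 vs S260: 13
  S151 vs S328: 8
  S151 vs S260: 12
  S328 vs S260: 7
The largest is 13, between S294 and S260.

13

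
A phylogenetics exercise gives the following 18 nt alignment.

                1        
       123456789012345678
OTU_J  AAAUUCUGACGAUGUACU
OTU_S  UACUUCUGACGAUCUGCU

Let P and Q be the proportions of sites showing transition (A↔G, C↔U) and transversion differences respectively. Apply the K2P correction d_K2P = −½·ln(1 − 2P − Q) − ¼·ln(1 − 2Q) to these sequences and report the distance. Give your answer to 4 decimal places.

0.2641

The sequences differ at positions 1 (A/U, transversion), 3 (A/C, transversion), 14 (G/C, transversion), 16 (A/G, transition).
Of the 4 differences, 1 transition and 3 transversions over 18 sites: P = 1/18 = 0.055556, Q = 3/18 = 0.166667.
d = −0.5·ln(0.722221) − 0.25·ln(0.666666) = −0.5·(-0.325424) − 0.25·(-0.405466) = 0.2641.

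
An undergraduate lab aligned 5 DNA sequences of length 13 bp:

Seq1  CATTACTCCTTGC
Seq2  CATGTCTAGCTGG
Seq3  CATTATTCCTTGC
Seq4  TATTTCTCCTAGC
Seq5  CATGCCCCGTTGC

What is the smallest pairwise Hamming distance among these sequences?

Pairwise Hamming distances:
  Seq1 vs Seq2: 6
  Seq1 vs Seq3: 1
  Seq1 vs Seq4: 3
  Seq1 vs Seq5: 4
  Seq2 vs Seq3: 7
  Seq2 vs Seq4: 7
  Seq2 vs Seq5: 5
  Seq3 vs Seq4: 4
  Seq3 vs Seq5: 5
  Seq4 vs Seq5: 6
The smallest is 1, between Seq1 and Seq3.

1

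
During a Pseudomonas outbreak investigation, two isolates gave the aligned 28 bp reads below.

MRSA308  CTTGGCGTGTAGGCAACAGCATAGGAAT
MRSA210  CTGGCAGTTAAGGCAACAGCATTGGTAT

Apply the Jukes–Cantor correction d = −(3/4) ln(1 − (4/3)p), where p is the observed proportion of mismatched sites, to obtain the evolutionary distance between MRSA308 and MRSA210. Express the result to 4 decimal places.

0.3041

The sequences differ at positions 3 (T/G), 5 (G/C), 6 (C/A), 9 (G/T), 10 (T/A), 23 (A/T), 26 (A/T).
p = 7/28 = 0.250000.
d = −0.75 · ln(1 − (4/3)·0.250000) = −0.75 · ln(0.666667) = −0.75 · (-0.405465) = 0.3041.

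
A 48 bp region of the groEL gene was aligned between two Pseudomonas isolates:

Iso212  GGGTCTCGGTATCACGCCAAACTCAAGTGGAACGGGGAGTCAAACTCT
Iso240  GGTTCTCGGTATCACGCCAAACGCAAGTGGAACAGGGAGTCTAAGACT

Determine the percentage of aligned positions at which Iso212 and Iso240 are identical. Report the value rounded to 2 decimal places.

Mismatches occur at site 3 (G↔T), site 23 (T↔G), site 34 (G↔A), site 42 (A↔T), site 45 (C↔G), site 46 (T↔A).
42 of the 48 sites match, so the percent identity is 42/48 × 100 = 87.50%.

87.50%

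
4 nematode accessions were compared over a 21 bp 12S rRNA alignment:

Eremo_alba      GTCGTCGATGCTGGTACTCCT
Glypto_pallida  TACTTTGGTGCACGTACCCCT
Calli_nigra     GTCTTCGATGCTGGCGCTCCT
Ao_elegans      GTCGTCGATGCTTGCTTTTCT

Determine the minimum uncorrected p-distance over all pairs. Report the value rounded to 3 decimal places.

0.143

Pairwise Hamming distances:
  Eremo_alba vs Glypto_pallida: 8
  Eremo_alba vs Calli_nigra: 3
  Eremo_alba vs Ao_elegans: 5
  Glypto_pallida vs Calli_nigra: 9
  Glypto_pallida vs Ao_elegans: 12
  Calli_nigra vs Ao_elegans: 5
The smallest is 3 mismatches, between Eremo_alba and Calli_nigra; p = 3/21 = 0.143.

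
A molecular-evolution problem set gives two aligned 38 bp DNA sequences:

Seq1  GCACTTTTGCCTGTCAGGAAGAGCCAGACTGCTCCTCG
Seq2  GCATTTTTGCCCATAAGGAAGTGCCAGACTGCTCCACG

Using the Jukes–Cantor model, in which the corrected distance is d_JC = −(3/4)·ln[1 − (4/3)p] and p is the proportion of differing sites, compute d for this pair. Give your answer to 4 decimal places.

Differing sites — 4:C/T; 12:T/C; 13:G/A; 15:C/A; 22:A/T; 36:T/A.
p = 6/38 = 0.157895.
d = −0.75 · ln(1 − (4/3)·0.157895) = −0.75 · ln(0.789473) = −0.75 · (-0.236390) = 0.1773.

0.1773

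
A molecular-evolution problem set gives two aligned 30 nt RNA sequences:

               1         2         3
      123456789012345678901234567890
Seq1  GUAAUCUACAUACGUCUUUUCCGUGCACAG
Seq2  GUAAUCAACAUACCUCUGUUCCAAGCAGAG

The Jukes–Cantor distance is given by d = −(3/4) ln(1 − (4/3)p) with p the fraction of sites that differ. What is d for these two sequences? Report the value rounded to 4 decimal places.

0.2326

The sequences differ at positions 7 (U/A), 14 (G/C), 18 (U/G), 23 (G/A), 24 (U/A), 28 (C/G).
p = 6/30 = 0.200000.
d = −0.75 · ln(1 − (4/3)·0.200000) = −0.75 · ln(0.733333) = −0.75 · (-0.310155) = 0.2326.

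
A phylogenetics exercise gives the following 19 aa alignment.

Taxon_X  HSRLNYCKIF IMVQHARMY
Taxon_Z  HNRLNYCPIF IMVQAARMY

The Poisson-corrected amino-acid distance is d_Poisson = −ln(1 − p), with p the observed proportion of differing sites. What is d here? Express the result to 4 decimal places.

0.1719

Differing sites — 2:S/N; 8:K/P; 15:H/A.
p = 3/19 = 0.157895.
d = −ln(1 − 0.157895) = −ln(0.842105) = 0.1719.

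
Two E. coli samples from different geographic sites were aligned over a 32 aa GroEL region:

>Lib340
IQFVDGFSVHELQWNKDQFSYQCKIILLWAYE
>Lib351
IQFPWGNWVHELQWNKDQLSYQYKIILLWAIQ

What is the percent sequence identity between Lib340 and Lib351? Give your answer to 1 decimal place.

75.0%

The sequences differ at positions 4 (V/P), 5 (D/W), 7 (F/N), 8 (S/W), 19 (F/L), 23 (C/Y), 31 (Y/I), 32 (E/Q).
24 of the 32 sites match, so the percent identity is 24/32 × 100 = 75.0%.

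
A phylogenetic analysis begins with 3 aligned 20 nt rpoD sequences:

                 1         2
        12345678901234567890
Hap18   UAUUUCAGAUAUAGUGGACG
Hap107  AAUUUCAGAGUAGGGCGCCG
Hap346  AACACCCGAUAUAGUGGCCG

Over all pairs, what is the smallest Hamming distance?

6

Pairwise Hamming distances:
  Hap18 vs Hap107: 8
  Hap18 vs Hap346: 6
  Hap107 vs Hap346: 10
The smallest is 6, between Hap18 and Hap346.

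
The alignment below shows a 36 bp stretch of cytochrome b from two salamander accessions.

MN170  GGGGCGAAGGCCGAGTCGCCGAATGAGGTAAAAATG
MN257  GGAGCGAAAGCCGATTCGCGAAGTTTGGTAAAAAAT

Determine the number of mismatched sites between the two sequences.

Differing sites — 3:G/A; 9:G/A; 15:G/T; 20:C/G; 21:G/A; 23:A/G; 25:G/T; 26:A/T; 35:T/A; 36:G/T.
That gives 10 mismatches out of 36 aligned sites, so the Hamming distance is 10.

10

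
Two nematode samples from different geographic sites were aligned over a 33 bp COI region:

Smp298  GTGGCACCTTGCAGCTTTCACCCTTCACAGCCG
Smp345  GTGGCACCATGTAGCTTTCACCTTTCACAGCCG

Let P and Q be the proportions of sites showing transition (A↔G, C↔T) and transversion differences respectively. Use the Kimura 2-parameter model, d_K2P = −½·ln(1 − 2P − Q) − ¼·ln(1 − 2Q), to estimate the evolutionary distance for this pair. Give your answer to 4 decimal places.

Differing sites — 9:T/A (Tv); 12:C/T (Ti); 23:C/T (Ti).
Of the 3 differences, 2 transitions and 1 transversion over 33 sites: P = 2/33 = 0.060606, Q = 1/33 = 0.030303.
d = −0.5·ln(0.848485) − 0.25·ln(0.939394) = −0.5·(-0.164303) − 0.25·(-0.062520) = 0.0978.

0.0978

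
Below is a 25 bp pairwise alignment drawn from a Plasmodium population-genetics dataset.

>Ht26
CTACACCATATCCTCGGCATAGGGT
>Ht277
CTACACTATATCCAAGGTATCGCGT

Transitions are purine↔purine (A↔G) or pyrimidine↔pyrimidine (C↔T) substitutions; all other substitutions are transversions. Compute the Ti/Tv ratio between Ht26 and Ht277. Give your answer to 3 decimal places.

Differing sites — 7:C/T (Ti); 14:T/A (Tv); 15:C/A (Tv); 18:C/T (Ti); 21:A/C (Tv); 23:G/C (Tv).
Of the 6 differences, 2 transitions and 4 transversions, so Ti/Tv = 2/4 = 0.500.

0.500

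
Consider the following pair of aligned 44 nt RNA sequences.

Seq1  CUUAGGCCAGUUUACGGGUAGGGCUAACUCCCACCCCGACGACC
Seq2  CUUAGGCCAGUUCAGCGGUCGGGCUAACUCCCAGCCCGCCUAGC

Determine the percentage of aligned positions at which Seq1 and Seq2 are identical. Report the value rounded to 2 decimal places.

Mismatches occur at site 13 (U↔C), site 15 (C↔G), site 16 (G↔C), site 20 (A↔C), site 34 (C↔G), site 39 (A↔C), site 41 (G↔U), site 43 (C↔G).
36 of the 44 sites match, so the percent identity is 36/44 × 100 = 81.82%.

81.82%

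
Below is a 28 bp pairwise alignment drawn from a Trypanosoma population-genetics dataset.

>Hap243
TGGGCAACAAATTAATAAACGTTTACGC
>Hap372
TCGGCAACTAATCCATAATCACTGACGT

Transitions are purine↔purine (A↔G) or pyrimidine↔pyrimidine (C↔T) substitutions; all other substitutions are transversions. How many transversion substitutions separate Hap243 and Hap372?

Mismatches occur at site 2 (G→C, transversion), site 9 (A→T, transversion), site 13 (T→C, transition), site 14 (A→C, transversion), site 19 (A→T, transversion), site 21 (G→A, transition), site 22 (T→C, transition), site 24 (T→G, transversion), site 28 (C→T, transition).
Of the 9 differences, 4 transitions and 5 transversions, so the answer is 5.

5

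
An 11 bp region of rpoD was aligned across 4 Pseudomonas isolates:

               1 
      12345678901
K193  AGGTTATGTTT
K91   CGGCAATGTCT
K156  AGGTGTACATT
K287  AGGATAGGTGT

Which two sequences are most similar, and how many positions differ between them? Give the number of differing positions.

Pairwise Hamming distances:
  K193 vs K91: 4
  K193 vs K156: 5
  K193 vs K287: 3
  K91 vs K156: 8
  K91 vs K287: 5
  K156 vs K287: 7
The smallest is 3, between K193 and K287.

3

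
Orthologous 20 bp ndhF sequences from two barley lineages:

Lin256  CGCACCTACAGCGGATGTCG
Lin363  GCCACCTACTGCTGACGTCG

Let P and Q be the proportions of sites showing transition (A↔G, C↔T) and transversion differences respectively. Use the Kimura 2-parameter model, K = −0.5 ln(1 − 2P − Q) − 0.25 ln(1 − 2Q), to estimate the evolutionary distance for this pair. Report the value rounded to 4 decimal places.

The sequences differ at positions 1 (C/G, transversion), 2 (G/C, transversion), 10 (A/T, transversion), 13 (G/T, transversion), 16 (T/C, transition).
Of the 5 differences, 1 transition and 4 transversions over 20 sites: P = 1/20 = 0.050000, Q = 4/20 = 0.200000.
d = −0.5·ln(0.700000) − 0.25·ln(0.600000) = −0.5·(-0.356675) − 0.25·(-0.510826) = 0.3060.

0.3060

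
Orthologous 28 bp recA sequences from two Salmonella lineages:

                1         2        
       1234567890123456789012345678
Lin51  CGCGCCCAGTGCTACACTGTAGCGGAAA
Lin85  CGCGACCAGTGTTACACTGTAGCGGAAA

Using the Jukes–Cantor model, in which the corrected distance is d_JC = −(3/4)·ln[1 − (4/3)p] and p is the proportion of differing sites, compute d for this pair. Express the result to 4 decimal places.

0.0751

The sequences differ at positions 5 (C/A), 12 (C/T).
p = 2/28 = 0.071429.
d = −0.75 · ln(1 − (4/3)·0.071429) = −0.75 · ln(0.904761) = −0.75 · (-0.100084) = 0.0751.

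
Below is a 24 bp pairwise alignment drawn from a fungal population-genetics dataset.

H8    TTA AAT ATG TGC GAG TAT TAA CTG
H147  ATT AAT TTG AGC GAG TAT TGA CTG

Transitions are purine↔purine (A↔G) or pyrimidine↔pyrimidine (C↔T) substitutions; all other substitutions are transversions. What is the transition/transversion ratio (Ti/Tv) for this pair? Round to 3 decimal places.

0.250

The sequences differ at positions 1 (T/A, transversion), 3 (A/T, transversion), 7 (A/T, transversion), 10 (T/A, transversion), 20 (A/G, transition).
Of the 5 differences, 1 transition and 4 transversions, so Ti/Tv = 1/4 = 0.250.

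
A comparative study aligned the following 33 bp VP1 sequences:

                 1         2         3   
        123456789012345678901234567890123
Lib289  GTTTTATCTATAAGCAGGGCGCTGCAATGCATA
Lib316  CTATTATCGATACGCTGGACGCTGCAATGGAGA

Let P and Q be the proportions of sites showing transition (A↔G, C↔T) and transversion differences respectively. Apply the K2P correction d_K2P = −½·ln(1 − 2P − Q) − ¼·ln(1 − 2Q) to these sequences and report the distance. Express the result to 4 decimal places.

0.2972

Differing sites — 1:G/C (Tv); 3:T/A (Tv); 9:T/G (Tv); 13:A/C (Tv); 16:A/T (Tv); 19:G/A (Ti); 30:C/G (Tv); 32:T/G (Tv).
Of the 8 differences, 1 transition and 7 transversions over 33 sites: P = 1/33 = 0.030303, Q = 7/33 = 0.212121.
d = −0.5·ln(0.727273) − 0.25·ln(0.575758) = −0.5·(-0.318453) − 0.25·(-0.552068) = 0.2972.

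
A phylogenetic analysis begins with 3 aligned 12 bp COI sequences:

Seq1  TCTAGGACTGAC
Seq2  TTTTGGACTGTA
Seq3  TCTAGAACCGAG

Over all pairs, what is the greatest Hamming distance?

6

Pairwise Hamming distances:
  Seq1 vs Seq2: 4
  Seq1 vs Seq3: 3
  Seq2 vs Seq3: 6
The largest is 6, between Seq2 and Seq3.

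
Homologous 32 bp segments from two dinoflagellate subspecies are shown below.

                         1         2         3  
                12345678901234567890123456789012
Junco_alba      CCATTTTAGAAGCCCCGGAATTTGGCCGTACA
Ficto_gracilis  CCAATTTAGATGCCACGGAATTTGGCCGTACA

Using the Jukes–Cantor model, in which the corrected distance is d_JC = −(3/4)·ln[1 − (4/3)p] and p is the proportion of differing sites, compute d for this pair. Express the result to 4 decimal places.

0.1001

Differing sites — 4:T/A; 11:A/T; 15:C/A.
p = 3/32 = 0.093750.
d = −0.75 · ln(1 − (4/3)·0.093750) = −0.75 · ln(0.875000) = −0.75 · (-0.133531) = 0.1001.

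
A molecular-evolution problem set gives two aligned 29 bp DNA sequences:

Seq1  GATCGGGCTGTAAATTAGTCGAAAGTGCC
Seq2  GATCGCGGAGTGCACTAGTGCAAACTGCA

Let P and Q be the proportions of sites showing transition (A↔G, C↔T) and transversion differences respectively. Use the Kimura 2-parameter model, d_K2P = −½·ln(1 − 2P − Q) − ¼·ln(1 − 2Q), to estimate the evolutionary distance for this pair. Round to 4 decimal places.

0.4676

The sequences differ at positions 6 (G/C, transversion), 8 (C/G, transversion), 9 (T/A, transversion), 12 (A/G, transition), 13 (A/C, transversion), 15 (T/C, transition), 20 (C/G, transversion), 21 (G/C, transversion), 25 (G/C, transversion), 29 (C/A, transversion).
Of the 10 differences, 2 transitions and 8 transversions over 29 sites: P = 2/29 = 0.068966, Q = 8/29 = 0.275862.
d = −0.5·ln(0.586206) − 0.25·ln(0.448276) = −0.5·(-0.534084) − 0.25·(-0.802346) = 0.4676.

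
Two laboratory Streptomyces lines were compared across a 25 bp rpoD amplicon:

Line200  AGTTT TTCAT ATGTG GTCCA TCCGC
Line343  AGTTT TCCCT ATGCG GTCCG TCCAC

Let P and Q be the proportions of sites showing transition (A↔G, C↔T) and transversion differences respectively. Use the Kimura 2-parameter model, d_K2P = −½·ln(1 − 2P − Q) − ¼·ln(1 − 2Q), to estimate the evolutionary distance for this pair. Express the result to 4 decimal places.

Mismatches occur at site 7 (T/C, transition), site 9 (A/C, transversion), site 14 (T/C, transition), site 20 (A/G, transition), site 24 (G/A, transition).
Of the 5 differences, 4 transitions and 1 transversion over 25 sites: P = 4/25 = 0.160000, Q = 1/25 = 0.040000.
d = −0.5·ln(0.640000) − 0.25·ln(0.920000) = −0.5·(-0.446287) − 0.25·(-0.083382) = 0.2440.

0.2440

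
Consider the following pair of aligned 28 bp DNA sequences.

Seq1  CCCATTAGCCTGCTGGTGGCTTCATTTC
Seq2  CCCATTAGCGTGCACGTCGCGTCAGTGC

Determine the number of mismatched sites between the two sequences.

Mismatches occur at site 10 (C/G), site 14 (T/A), site 15 (G/C), site 18 (G/C), site 21 (T/G), site 25 (T/G), site 27 (T/G).
That gives 7 mismatches out of 28 aligned sites, so the Hamming distance is 7.

7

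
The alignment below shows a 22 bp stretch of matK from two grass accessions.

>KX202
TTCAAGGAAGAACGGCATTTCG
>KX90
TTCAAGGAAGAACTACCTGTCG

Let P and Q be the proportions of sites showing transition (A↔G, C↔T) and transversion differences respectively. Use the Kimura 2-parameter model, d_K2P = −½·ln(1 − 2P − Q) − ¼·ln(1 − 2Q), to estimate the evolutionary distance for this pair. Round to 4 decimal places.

0.2085

Mismatches occur at site 14 (G→T, transversion), site 15 (G→A, transition), site 17 (A→C, transversion), site 19 (T→G, transversion).
Of the 4 differences, 1 transition and 3 transversions over 22 sites: P = 1/22 = 0.045455, Q = 3/22 = 0.136364.
d = −0.5·ln(0.772726) − 0.25·ln(0.727272) = −0.5·(-0.257831) − 0.25·(-0.318455) = 0.2085.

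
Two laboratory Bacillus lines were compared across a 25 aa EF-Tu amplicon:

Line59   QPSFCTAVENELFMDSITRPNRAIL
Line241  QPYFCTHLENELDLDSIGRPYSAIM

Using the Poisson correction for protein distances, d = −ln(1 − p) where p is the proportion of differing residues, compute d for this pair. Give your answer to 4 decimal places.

0.4463

Mismatches occur at site 3 (S/Y), site 7 (A/H), site 8 (V/L), site 13 (F/D), site 14 (M/L), site 18 (T/G), site 21 (N/Y), site 22 (R/S), site 25 (L/M).
p = 9/25 = 0.360000.
d = −ln(1 − 0.360000) = −ln(0.640000) = 0.4463.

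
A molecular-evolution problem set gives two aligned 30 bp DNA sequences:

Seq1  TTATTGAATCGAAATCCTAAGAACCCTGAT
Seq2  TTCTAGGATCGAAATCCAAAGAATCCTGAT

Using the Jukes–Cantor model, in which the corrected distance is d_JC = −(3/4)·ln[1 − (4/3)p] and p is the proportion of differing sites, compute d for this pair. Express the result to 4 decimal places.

Mismatches occur at site 3 (A→C), site 5 (T→A), site 7 (A→G), site 18 (T→A), site 24 (C→T).
p = 5/30 = 0.166667.
d = −0.75 · ln(1 − (4/3)·0.166667) = −0.75 · ln(0.777777) = −0.75 · (-0.251315) = 0.1885.

0.1885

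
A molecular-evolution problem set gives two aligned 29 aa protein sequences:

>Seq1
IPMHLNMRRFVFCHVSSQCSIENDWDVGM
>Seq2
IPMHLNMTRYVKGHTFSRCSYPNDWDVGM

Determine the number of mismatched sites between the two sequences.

9

The sequences differ at positions 8 (R/T), 10 (F/Y), 12 (F/K), 13 (C/G), 15 (V/T), 16 (S/F), 18 (Q/R), 21 (I/Y), 22 (E/P).
That gives 9 mismatches out of 29 aligned sites, so the Hamming distance is 9.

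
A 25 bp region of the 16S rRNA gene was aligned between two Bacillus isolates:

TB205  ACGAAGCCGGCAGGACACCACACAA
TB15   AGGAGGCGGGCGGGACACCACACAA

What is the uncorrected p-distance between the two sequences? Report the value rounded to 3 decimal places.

0.160

Mismatches occur at site 2 (C↔G), site 5 (A↔G), site 8 (C↔G), site 12 (A↔G).
There are 4 differences over 25 sites, so p = 4/25 = 0.160.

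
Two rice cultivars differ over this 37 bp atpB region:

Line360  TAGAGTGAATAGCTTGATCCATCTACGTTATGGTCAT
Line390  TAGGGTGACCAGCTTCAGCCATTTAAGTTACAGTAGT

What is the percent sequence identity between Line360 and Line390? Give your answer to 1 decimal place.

Differing sites — 4:A/G; 9:A/C; 10:T/C; 16:G/C; 18:T/G; 23:C/T; 26:C/A; 31:T/C; 32:G/A; 35:C/A; 36:A/G.
26 of the 37 sites match, so the percent identity is 26/37 × 100 = 70.3%.

70.3%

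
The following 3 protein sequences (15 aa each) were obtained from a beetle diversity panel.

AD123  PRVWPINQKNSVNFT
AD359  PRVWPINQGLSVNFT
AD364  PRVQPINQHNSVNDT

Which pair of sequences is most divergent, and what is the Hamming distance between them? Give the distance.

Pairwise Hamming distances:
  AD123 vs AD359: 2
  AD123 vs AD364: 3
  AD359 vs AD364: 4
The largest is 4, between AD359 and AD364.

4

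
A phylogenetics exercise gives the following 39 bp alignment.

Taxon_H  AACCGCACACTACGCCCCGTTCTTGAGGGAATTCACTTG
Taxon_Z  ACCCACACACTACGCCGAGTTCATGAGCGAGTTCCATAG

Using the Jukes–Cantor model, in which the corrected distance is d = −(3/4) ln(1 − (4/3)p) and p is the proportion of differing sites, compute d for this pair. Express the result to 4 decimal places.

Mismatches occur at site 2 (A/C), site 5 (G/A), site 17 (C/G), site 18 (C/A), site 23 (T/A), site 28 (G/C), site 31 (A/G), site 35 (A/C), site 36 (C/A), site 38 (T/A).
p = 10/39 = 0.256410.
d = −0.75 · ln(1 − (4/3)·0.256410) = −0.75 · ln(0.658120) = −0.75 · (-0.418368) = 0.3138.

0.3138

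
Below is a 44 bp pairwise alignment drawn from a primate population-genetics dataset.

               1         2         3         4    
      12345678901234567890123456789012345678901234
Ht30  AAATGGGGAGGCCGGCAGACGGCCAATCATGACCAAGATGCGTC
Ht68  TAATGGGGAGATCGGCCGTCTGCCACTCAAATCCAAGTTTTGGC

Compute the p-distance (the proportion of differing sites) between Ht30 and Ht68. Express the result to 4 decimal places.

0.3182

Differing sites — 1:A/T; 11:G/A; 12:C/T; 17:A/C; 19:A/T; 21:G/T; 26:A/C; 30:T/A; 31:G/A; 32:A/T; 38:A/T; 40:G/T; 41:C/T; 43:T/G.
There are 14 differences over 44 sites, so p = 14/44 = 0.3182.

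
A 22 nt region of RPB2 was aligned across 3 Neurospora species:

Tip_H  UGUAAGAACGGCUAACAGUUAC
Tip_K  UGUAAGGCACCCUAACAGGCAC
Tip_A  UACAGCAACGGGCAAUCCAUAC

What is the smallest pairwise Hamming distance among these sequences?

Pairwise Hamming distances:
  Tip_H vs Tip_K: 7
  Tip_H vs Tip_A: 10
  Tip_K vs Tip_A: 16
The smallest is 7, between Tip_H and Tip_K.

7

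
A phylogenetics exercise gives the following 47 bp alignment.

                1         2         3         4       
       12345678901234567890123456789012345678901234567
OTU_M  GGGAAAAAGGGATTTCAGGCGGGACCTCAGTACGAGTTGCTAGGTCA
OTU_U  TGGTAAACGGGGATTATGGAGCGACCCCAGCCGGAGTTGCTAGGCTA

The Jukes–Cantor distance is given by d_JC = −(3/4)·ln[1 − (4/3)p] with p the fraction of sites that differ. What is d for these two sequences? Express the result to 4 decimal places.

0.4157

Differing sites — 1:G/T; 4:A/T; 8:A/C; 12:A/G; 13:T/A; 16:C/A; 17:A/T; 20:C/A; 22:G/C; 27:T/C; 31:T/C; 32:A/C; 33:C/G; 45:T/C; 46:C/T.
p = 15/47 = 0.319149.
d = −0.75 · ln(1 − (4/3)·0.319149) = −0.75 · ln(0.574468) = −0.75 · (-0.554311) = 0.4157.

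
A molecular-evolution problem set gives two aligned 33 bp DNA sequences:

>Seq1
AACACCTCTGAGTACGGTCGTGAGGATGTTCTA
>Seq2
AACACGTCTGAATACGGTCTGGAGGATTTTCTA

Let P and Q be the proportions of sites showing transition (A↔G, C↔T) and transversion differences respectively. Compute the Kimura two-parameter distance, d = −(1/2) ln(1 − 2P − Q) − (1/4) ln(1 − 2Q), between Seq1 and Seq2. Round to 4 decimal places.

0.1697

The sequences differ at positions 6 (C/G, transversion), 12 (G/A, transition), 20 (G/T, transversion), 21 (T/G, transversion), 28 (G/T, transversion).
Of the 5 differences, 1 transition and 4 transversions over 33 sites: P = 1/33 = 0.030303, Q = 4/33 = 0.121212.
d = −0.5·ln(0.818182) − 0.25·ln(0.757576) = −0.5·(-0.200670) − 0.25·(-0.277631) = 0.1697.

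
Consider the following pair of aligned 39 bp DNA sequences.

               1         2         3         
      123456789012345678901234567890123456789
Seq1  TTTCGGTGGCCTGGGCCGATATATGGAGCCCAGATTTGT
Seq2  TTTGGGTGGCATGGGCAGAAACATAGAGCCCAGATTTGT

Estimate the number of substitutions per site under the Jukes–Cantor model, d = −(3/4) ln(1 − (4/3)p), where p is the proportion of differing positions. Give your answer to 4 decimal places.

0.1722

Differing sites — 4:C/G; 11:C/A; 17:C/A; 20:T/A; 22:T/C; 25:G/A.
p = 6/39 = 0.153846.
d = −0.75 · ln(1 − (4/3)·0.153846) = −0.75 · ln(0.794872) = −0.75 · (-0.229574) = 0.1722.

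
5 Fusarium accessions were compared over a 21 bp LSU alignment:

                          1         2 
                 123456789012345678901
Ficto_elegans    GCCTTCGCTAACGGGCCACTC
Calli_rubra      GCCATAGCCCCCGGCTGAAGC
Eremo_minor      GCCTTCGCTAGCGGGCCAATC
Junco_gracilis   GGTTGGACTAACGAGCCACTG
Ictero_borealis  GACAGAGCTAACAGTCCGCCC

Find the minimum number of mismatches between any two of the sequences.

Pairwise Hamming distances:
  Ficto_elegans vs Calli_rubra: 10
  Ficto_elegans vs Eremo_minor: 2
  Ficto_elegans vs Junco_gracilis: 7
  Ficto_elegans vs Ictero_borealis: 8
  Calli_rubra vs Eremo_minor: 9
  Calli_rubra vs Junco_gracilis: 16
  Calli_rubra vs Ictero_borealis: 12
  Eremo_minor vs Junco_gracilis: 9
  Eremo_minor vs Ictero_borealis: 10
  Junco_gracilis vs Ictero_borealis: 11
The smallest is 2, between Ficto_elegans and Eremo_minor.

2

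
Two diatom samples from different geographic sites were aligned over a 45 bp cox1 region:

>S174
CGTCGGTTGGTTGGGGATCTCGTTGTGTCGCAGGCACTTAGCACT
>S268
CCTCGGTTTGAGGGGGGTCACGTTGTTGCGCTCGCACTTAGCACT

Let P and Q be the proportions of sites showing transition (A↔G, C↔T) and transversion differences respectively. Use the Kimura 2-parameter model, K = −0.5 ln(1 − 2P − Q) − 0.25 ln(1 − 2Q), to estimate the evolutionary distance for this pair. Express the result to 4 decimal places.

Mismatches occur at site 2 (G/C, transversion), site 9 (G/T, transversion), site 11 (T/A, transversion), site 12 (T/G, transversion), site 17 (A/G, transition), site 20 (T/A, transversion), site 27 (G/T, transversion), site 28 (T/G, transversion), site 32 (A/T, transversion), site 33 (G/C, transversion).
Of the 10 differences, 1 transition and 9 transversions over 45 sites: P = 1/45 = 0.022222, Q = 9/45 = 0.200000.
d = −0.5·ln(0.755556) − 0.25·ln(0.600000) = −0.5·(-0.280301) − 0.25·(-0.510826) = 0.2679.

0.2679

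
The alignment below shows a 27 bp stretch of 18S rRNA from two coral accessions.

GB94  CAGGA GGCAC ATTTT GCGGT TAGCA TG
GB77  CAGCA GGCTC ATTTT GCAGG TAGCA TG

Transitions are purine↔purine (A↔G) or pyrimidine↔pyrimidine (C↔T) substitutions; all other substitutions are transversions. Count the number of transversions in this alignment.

3

Differing sites — 4:G/C (Tv); 9:A/T (Tv); 18:G/A (Ti); 20:T/G (Tv).
Of the 4 differences, 1 transition and 3 transversions, so the answer is 3.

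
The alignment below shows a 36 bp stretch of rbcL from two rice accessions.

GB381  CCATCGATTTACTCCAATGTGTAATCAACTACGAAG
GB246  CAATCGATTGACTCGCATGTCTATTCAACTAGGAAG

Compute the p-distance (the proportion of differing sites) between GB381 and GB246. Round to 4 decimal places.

0.1944

Differing sites — 2:C/A; 10:T/G; 15:C/G; 16:A/C; 21:G/C; 24:A/T; 32:C/G.
There are 7 differences over 36 sites, so p = 7/36 = 0.1944.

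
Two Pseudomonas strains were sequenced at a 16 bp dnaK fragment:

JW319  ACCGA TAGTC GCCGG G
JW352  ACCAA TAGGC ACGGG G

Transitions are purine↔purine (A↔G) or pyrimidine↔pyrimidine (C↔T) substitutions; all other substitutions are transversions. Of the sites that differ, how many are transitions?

Differing sites — 4:G/A (Ti); 9:T/G (Tv); 11:G/A (Ti); 13:C/G (Tv).
Of the 4 differences, 2 transitions and 2 transversions, so the answer is 2.

2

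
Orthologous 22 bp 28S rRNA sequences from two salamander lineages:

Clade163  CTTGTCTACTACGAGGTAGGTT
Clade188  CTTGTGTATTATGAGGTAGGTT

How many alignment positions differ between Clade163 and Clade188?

Mismatches occur at site 6 (C↔G), site 9 (C↔T), site 12 (C↔T).
That gives 3 mismatches out of 22 aligned sites, so the Hamming distance is 3.

3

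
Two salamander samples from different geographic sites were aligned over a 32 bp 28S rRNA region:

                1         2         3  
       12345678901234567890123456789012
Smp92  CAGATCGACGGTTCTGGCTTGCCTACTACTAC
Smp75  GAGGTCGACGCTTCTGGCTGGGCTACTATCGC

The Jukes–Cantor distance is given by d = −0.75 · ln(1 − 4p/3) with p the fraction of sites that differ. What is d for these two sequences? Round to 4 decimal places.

0.3041

The sequences differ at positions 1 (C/G), 4 (A/G), 11 (G/C), 20 (T/G), 22 (C/G), 29 (C/T), 30 (T/C), 31 (A/G).
p = 8/32 = 0.250000.
d = −0.75 · ln(1 − (4/3)·0.250000) = −0.75 · ln(0.666667) = −0.75 · (-0.405465) = 0.3041.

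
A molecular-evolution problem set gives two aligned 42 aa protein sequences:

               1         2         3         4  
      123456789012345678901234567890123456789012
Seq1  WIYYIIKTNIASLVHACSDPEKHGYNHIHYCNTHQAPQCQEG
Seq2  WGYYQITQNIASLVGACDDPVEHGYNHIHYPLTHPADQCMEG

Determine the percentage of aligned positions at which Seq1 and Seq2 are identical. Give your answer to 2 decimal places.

69.05%

Differing sites — 2:I/G; 5:I/Q; 7:K/T; 8:T/Q; 15:H/G; 18:S/D; 21:E/V; 22:K/E; 31:C/P; 32:N/L; 35:Q/P; 37:P/D; 40:Q/M.
29 of the 42 sites match, so the percent identity is 29/42 × 100 = 69.05%.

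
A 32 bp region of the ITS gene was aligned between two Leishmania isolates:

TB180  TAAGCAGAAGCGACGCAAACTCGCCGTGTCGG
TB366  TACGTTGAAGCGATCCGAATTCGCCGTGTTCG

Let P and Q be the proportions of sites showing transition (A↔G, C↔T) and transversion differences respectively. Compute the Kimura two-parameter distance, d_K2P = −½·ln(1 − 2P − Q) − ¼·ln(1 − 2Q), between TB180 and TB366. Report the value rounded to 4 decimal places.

Mismatches occur at site 3 (A/C, transversion), site 5 (C/T, transition), site 6 (A/T, transversion), site 14 (C/T, transition), site 15 (G/C, transversion), site 17 (A/G, transition), site 20 (C/T, transition), site 30 (C/T, transition), site 31 (G/C, transversion).
Of the 9 differences, 5 transitions and 4 transversions over 32 sites: P = 5/32 = 0.156250, Q = 4/32 = 0.125000.
d = −0.5·ln(0.562500) − 0.25·ln(0.750000) = −0.5·(-0.575364) − 0.25·(-0.287682) = 0.3596.

0.3596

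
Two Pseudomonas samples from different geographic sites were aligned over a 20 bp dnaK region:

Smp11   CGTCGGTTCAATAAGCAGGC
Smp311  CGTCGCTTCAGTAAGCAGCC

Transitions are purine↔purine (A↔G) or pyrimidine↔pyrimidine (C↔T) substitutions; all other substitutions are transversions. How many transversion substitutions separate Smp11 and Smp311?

2

The sequences differ at positions 6 (G/C, transversion), 11 (A/G, transition), 19 (G/C, transversion).
Of the 3 differences, 1 transition and 2 transversions, so the answer is 2.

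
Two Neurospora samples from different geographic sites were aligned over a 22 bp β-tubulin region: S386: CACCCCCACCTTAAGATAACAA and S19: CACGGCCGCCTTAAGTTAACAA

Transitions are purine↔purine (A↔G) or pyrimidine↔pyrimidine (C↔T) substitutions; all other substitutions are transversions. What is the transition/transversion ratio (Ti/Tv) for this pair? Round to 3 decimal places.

Differing sites — 4:C/G (Tv); 5:C/G (Tv); 8:A/G (Ti); 16:A/T (Tv).
Of the 4 differences, 1 transition and 3 transversions, so Ti/Tv = 1/3 = 0.333.

0.333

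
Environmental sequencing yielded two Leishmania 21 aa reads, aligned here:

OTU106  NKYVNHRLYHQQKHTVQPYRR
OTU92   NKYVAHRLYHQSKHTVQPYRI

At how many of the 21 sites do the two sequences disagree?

Differing sites — 5:N/A; 12:Q/S; 21:R/I.
That gives 3 mismatches out of 21 aligned sites, so the Hamming distance is 3.

3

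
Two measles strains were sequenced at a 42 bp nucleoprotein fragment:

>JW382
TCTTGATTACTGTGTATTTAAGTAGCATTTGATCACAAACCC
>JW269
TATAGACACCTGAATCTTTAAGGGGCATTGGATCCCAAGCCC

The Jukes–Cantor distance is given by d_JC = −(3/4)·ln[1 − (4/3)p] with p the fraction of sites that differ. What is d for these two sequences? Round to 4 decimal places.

Differing sites — 2:C/A; 4:T/A; 7:T/C; 8:T/A; 9:A/C; 13:T/A; 14:G/A; 16:A/C; 23:T/G; 24:A/G; 30:T/G; 35:A/C; 39:A/G.
p = 13/42 = 0.309524.
d = −0.75 · ln(1 − (4/3)·0.309524) = −0.75 · ln(0.587301) = −0.75 · (-0.532218) = 0.3992.

0.3992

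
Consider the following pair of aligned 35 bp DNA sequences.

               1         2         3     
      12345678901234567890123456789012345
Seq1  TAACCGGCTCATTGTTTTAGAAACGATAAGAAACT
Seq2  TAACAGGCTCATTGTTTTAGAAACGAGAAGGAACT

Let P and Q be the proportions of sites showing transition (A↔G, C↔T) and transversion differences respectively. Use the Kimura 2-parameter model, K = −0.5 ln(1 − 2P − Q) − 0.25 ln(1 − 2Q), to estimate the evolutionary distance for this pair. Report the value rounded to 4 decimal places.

Mismatches occur at site 5 (C/A, transversion), site 27 (T/G, transversion), site 31 (A/G, transition).
Of the 3 differences, 1 transition and 2 transversions over 35 sites: P = 1/35 = 0.028571, Q = 2/35 = 0.057143.
d = −0.5·ln(0.885715) − 0.25·ln(0.885714) = −0.5·(-0.121360) − 0.25·(-0.121361) = 0.0910.

0.0910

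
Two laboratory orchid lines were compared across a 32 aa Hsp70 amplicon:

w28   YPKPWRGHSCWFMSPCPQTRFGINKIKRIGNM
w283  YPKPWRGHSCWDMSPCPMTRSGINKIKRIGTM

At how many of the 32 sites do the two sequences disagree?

The sequences differ at positions 12 (F/D), 18 (Q/M), 21 (F/S), 31 (N/T).
That gives 4 mismatches out of 32 aligned sites, so the Hamming distance is 4.

4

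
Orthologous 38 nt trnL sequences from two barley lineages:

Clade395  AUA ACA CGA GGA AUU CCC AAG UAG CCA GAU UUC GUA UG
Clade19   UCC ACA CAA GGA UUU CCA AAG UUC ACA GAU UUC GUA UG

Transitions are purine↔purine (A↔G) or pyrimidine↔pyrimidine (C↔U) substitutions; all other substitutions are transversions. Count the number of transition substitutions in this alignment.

2

The sequences differ at positions 1 (A/U, transversion), 2 (U/C, transition), 3 (A/C, transversion), 8 (G/A, transition), 13 (A/U, transversion), 18 (C/A, transversion), 23 (A/U, transversion), 24 (G/C, transversion), 25 (C/A, transversion).
Of the 9 differences, 2 transitions and 7 transversions, so the answer is 2.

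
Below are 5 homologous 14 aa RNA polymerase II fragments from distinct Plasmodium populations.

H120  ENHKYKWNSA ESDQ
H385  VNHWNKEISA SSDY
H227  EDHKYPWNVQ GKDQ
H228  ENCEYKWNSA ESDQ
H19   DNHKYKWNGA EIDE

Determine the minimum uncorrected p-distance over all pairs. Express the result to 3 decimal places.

0.143

Pairwise Hamming distances:
  H120 vs H385: 7
  H120 vs H227: 6
  H120 vs H228: 2
  H120 vs H19: 4
  H385 vs H227: 12
  H385 vs H228: 8
  H385 vs H19: 9
  H227 vs H228: 8
  H227 vs H19: 8
  H228 vs H19: 6
The smallest is 2 mismatches, between H120 and H228; p = 2/14 = 0.143.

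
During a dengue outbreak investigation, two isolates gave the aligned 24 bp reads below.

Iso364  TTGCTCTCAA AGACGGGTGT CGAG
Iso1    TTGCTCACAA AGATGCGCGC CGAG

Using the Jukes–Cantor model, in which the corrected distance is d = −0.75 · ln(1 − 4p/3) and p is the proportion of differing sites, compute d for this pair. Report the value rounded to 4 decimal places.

0.2441

Differing sites — 7:T/A; 14:C/T; 16:G/C; 18:T/C; 20:T/C.
p = 5/24 = 0.208333.
d = −0.75 · ln(1 − (4/3)·0.208333) = −0.75 · ln(0.722223) = −0.75 · (-0.325421) = 0.2441.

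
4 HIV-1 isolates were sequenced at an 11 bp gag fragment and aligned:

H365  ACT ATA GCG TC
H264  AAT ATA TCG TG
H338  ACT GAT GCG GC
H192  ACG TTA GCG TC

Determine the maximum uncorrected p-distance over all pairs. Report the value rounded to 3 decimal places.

0.636

Pairwise Hamming distances:
  H365 vs H264: 3
  H365 vs H338: 4
  H365 vs H192: 2
  H264 vs H338: 7
  H264 vs H192: 5
  H338 vs H192: 5
The largest is 7 mismatches, between H264 and H338; p = 7/11 = 0.636.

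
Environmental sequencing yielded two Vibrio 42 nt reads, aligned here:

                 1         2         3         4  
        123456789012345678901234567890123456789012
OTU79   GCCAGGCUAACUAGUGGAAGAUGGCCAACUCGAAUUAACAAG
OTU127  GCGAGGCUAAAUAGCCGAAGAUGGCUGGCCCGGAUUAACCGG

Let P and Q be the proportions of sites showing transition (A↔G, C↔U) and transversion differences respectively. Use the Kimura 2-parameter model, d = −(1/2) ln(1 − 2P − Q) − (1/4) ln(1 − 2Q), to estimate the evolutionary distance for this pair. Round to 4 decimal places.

Mismatches occur at site 3 (C/G, transversion), site 11 (C/A, transversion), site 15 (U/C, transition), site 16 (G/C, transversion), site 26 (C/U, transition), site 27 (A/G, transition), site 28 (A/G, transition), site 30 (U/C, transition), site 33 (A/G, transition), site 40 (A/C, transversion), site 41 (A/G, transition).
Of the 11 differences, 7 transitions and 4 transversions over 42 sites: P = 7/42 = 0.166667, Q = 4/42 = 0.095238.
d = −0.5·ln(0.571428) − 0.25·ln(0.809524) = −0.5·(-0.559617) − 0.25·(-0.211309) = 0.3326.

0.3326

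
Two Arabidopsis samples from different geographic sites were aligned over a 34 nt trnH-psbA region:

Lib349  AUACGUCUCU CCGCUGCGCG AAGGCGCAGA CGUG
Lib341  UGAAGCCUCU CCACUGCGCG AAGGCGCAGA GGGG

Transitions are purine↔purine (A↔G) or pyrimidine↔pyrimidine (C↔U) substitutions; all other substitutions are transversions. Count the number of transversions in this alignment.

Differing sites — 1:A/U (Tv); 2:U/G (Tv); 4:C/A (Tv); 6:U/C (Ti); 13:G/A (Ti); 31:C/G (Tv); 33:U/G (Tv).
Of the 7 differences, 2 transitions and 5 transversions, so the answer is 5.

5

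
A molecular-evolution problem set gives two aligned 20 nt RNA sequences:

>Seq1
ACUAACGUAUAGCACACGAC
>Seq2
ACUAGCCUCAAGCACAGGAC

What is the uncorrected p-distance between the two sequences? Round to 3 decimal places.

0.250

The sequences differ at positions 5 (A/G), 7 (G/C), 9 (A/C), 10 (U/A), 17 (C/G).
There are 5 differences over 20 sites, so p = 5/20 = 0.250.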